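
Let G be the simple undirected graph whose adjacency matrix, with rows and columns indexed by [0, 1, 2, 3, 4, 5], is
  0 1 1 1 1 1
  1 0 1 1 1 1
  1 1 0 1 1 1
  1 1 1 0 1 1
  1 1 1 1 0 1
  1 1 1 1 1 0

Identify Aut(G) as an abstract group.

All 6 vertices are pairwise adjacent: G = K_6. Any permutation of the 6 vertices preserves K_6, so Aut(K_6) = S_6 of order 6! = 720.

the symmetric group on 6 letters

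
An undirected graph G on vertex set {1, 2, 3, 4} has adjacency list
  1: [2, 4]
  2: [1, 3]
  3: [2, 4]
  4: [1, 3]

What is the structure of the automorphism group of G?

G is 2-regular and connected on 4 vertices, i.e. the cycle C_4. C_4 has 4 rotations and 4 reflections, so Aut(C_4) ≅ D_4 of order 8.

the dihedral group of order 8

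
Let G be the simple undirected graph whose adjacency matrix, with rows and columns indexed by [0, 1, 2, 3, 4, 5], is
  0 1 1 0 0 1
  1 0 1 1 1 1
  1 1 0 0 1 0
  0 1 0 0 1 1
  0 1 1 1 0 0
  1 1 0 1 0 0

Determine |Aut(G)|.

10

Vertex 1 is the unique vertex of degree 5; the remaining 5 vertices each have degree 3 and induce a cycle, so G is the wheel on 6 vertices with hub 1. Every automorphism fixes the hub and acts on the rim 5-cycle, so Aut(G) ≅ Aut(C_5) = D_5 of order 10.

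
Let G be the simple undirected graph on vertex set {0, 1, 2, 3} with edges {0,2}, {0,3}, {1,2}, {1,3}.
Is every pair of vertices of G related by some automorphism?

Yes

G is 2-regular and bipartite on 2^2 = 4 vertices with girth 4; it is the hypercube graph Q_2. The symmetry group of the 2-cube is the hyperoctahedral group B_2 = Z_2 ≀ S_2, of order 2^2·2! = 8. This group acts transitively on the 4 vertices.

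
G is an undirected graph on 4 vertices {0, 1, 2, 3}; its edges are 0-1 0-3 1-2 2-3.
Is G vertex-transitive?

Every vertex has degree 2 and the graph is connected, so G is the 4-cycle C_4. C_4 has 4 rotations and 4 reflections, so Aut(C_4) ≅ D_4 of order 8. Under this action every vertex can be carried to every other, so G is vertex-transitive.

Yes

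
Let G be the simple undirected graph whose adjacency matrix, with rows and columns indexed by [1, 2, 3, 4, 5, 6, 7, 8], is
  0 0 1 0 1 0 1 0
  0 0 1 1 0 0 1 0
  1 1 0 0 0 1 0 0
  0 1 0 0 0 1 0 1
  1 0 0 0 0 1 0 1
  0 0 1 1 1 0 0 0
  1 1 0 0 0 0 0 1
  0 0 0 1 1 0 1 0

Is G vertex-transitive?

G is 3-regular and bipartite on 2^3 = 8 vertices with girth 4; it is the hypercube graph Q_3. Aut(Q_3) consists of the signed permutations of the 3 coordinate axes: 3! permutations times 2^3 sign flips, so |Aut| = 2^3·3! = 48. Under this action every vertex can be carried to every other, so G is vertex-transitive.

Yes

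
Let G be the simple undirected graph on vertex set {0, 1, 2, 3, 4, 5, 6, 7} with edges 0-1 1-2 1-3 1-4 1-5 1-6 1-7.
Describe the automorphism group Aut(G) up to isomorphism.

Vertex 1 has degree 7 and every other vertex has degree 1, so G is the star K_{1,7} with centre 1. The 7 leaves are pairwise interchangeable while the centre is fixed, giving Aut(G) = S_7.

the symmetric group on 7 letters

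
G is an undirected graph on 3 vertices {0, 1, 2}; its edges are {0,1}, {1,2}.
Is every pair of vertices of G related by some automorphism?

No

Vertex 1 is the only vertex of degree 2, so every automorphism fixes it; G is not vertex-transitive.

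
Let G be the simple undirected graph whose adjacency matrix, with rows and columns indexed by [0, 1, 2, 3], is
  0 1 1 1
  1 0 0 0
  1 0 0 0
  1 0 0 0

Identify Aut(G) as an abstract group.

S_3

Vertex 0 has degree 3 and every other vertex has degree 1, so G is the star K_{1,3} with centre 0. The 3 leaves are pairwise interchangeable while the centre is fixed, giving Aut(G) = S_3.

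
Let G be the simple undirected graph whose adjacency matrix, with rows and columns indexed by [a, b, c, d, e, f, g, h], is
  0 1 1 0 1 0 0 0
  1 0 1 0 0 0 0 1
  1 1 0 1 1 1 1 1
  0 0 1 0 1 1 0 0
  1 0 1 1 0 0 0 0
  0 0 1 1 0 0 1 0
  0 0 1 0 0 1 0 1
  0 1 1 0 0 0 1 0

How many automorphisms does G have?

Vertex c is the unique vertex of degree 7; the remaining 7 vertices each have degree 3 and induce a cycle, so G is the wheel on 8 vertices with hub c. With the hub fixed, the remaining symmetry is that of the rim cycle C_7, giving the dihedral group D_7.

14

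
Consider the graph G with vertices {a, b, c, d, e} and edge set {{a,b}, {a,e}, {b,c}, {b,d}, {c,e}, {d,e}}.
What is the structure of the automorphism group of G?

S_2 × S_3

The vertices split by degree into {b, e} (degree 3) and {a, c, d} (degree 2); every edge runs between the two parts, so G is the complete bipartite graph K_{2,3}. Automorphisms preserve the bipartition setwise (since the parts differ in size) and act as S_2 × S_3 within it; |Aut| = 12.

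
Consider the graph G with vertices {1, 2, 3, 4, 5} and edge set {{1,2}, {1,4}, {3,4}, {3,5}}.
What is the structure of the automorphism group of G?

the cyclic group of order 2

The degree sequence is [2, 1, 2, 2, 1]; the two degree-1 vertices 2 and 5 are the ends of a path, so G = P_5. A path has exactly one nontrivial symmetry — reversal — giving Aut(G) of order 2.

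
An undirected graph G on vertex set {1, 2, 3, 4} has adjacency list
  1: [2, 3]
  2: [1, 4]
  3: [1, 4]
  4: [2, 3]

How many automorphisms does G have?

8

G is 2-regular and bipartite with parts {2, 3} and {1, 4} (each part is independent and every cross-pair is an edge), so G = K_{2,2}. Aut(K_{2,2}) is the wreath product S_2 ≀ Z_2: permute within each part, then optionally swap the parts; |Aut| = 2·(2!)² = 8.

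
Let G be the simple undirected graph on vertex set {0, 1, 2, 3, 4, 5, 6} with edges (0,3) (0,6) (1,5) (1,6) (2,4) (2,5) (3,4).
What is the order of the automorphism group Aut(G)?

Every vertex has degree 2 and the graph is connected, so G is the 7-cycle C_7. The automorphisms of the 7-cycle are exactly the symmetries of a regular 7-gon: the dihedral group D_7, |D_7| = 14.

14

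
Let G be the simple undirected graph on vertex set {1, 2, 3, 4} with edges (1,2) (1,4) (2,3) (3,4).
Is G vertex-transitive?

G is 2-regular and connected on 4 vertices, i.e. the cycle C_4. The automorphisms of the 4-cycle are exactly the symmetries of a regular 4-gon: the dihedral group D_4, |D_4| = 8. This group acts transitively on the 4 vertices.

Yes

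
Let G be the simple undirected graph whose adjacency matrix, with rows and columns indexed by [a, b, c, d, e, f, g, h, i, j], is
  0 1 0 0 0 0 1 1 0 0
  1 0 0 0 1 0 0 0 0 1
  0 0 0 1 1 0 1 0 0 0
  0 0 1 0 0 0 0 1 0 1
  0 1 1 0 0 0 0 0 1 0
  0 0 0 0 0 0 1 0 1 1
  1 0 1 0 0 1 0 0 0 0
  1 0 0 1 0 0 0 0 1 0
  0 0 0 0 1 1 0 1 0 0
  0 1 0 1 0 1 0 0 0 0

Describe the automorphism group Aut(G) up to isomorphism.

the symmetric group S_5

G is 3-regular on 10 vertices with no triangles and no 4-cycles (girth 5): this is the Petersen graph. Viewing the Petersen graph as the Kneser graph K(5,2) — vertices are 2-subsets of {1,…,5}, edges join disjoint pairs — its automorphisms are exactly the permutations of the 5-element set, so Aut ≅ S_5 of order 120.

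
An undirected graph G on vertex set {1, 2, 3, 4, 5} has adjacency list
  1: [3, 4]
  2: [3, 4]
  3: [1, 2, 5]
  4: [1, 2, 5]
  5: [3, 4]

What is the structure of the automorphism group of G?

S_3 × S_2

The vertices split by degree into {3, 4} (degree 3) and {1, 2, 5} (degree 2); every edge runs between the two parts, so G is the complete bipartite graph K_{2,3}. The parts have unequal sizes, so no automorphism swaps them; each part is permuted independently, giving S_3 × S_2 of order 3!·2! = 12.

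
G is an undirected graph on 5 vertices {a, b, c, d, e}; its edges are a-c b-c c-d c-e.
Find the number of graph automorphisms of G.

Vertex c has degree 4 and every other vertex has degree 1, so G is the star K_{1,4} with centre c. Any automorphism fixes the centre and permutes the 4 leaves freely, so Aut(G) ≅ S_4 of order 4! = 24.

24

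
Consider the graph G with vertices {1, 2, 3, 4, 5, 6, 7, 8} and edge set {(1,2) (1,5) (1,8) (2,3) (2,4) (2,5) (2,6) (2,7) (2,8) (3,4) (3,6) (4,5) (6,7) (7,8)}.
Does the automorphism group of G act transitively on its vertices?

Vertex 2 is the only vertex of degree 7, so every automorphism fixes it; G is not vertex-transitive.

No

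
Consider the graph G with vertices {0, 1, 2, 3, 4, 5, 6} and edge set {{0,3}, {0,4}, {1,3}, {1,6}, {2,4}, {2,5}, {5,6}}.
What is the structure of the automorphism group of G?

the dihedral group of order 14

Every vertex has degree 2 and the graph is connected, so G is the 7-cycle C_7. The automorphisms of the 7-cycle are exactly the symmetries of a regular 7-gon: the dihedral group D_7, |D_7| = 14.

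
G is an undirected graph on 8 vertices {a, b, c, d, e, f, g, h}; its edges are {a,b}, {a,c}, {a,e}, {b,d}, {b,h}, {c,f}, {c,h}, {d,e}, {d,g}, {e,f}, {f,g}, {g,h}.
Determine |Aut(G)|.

48

G is 3-regular and bipartite on 2^3 = 8 vertices with girth 4; it is the hypercube graph Q_3. The symmetry group of the 3-cube is the hyperoctahedral group B_3 = Z_2 ≀ S_3, of order 2^3·3! = 48.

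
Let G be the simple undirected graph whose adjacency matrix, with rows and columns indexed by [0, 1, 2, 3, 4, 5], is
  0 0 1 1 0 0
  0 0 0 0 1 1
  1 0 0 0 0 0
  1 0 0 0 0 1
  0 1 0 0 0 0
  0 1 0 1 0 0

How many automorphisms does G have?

The degree sequence is [2, 2, 1, 2, 1, 2]; the two degree-1 vertices 2 and 4 are the ends of a path, so G = P_6. The only nontrivial automorphism of a path is the end-to-end reflection, so Aut(G) ≅ Z_2.

2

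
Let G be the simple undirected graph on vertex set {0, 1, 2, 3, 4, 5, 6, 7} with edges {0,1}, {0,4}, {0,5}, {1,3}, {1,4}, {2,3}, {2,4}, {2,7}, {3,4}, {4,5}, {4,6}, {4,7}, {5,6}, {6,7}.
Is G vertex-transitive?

Vertex 4 is the only vertex of degree 7, so every automorphism fixes it; G is not vertex-transitive.

No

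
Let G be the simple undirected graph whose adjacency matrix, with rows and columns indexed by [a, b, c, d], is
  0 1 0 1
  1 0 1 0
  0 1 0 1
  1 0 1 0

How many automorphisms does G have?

8

G is 2-regular and connected on 4 vertices, i.e. the cycle C_4. The automorphisms of the 4-cycle are exactly the symmetries of a regular 4-gon: the dihedral group D_4, |D_4| = 8.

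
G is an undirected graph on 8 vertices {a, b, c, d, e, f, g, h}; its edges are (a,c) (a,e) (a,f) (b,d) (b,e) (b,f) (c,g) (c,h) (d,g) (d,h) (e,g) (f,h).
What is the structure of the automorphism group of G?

the hyperoctahedral group B_3

G is 3-regular and bipartite on 2^3 = 8 vertices with girth 4; it is the hypercube graph Q_3. Aut(Q_3) consists of the signed permutations of the 3 coordinate axes: 3! permutations times 2^3 sign flips, so |Aut| = 2^3·3! = 48.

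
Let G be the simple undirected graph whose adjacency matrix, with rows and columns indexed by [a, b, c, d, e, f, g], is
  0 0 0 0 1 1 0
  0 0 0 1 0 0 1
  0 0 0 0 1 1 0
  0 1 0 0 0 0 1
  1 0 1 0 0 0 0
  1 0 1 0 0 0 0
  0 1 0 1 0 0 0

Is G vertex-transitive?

G has two connected components, {a, c, e, f} and {b, d, g}; each is 2-regular, so G = C_4 ⊔ C_3. The orbit of a under Aut(G) is {a, c, e, f}, which does not contain b, so G is not vertex-transitive.

No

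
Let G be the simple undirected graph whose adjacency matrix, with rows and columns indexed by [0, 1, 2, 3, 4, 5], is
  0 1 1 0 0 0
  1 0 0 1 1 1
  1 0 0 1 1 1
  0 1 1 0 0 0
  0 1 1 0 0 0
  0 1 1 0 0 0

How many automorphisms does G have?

48

The vertices split by degree into {1, 2} (degree 4) and {0, 3, 4, 5} (degree 2); every edge runs between the two parts, so G is the complete bipartite graph K_{2,4}. The parts have unequal sizes, so no automorphism swaps them; each part is permuted independently, giving S_2 × S_4 of order 2!·4! = 48.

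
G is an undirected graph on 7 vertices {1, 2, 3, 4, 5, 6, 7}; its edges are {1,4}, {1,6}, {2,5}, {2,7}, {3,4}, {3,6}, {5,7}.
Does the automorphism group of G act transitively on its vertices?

G has two connected components, {1, 3, 4, 6} and {2, 5, 7}; each is 2-regular, so G = C_4 ⊔ C_3. The orbit of 1 under Aut(G) is {1, 3, 4, 6}, which does not contain 2, so G is not vertex-transitive.

No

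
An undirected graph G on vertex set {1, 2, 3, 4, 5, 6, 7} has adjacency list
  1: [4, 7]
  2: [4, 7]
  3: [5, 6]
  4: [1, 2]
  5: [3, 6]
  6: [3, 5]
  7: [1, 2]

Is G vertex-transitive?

No

G has two connected components, {1, 2, 4, 7} and {3, 5, 6}; each is 2-regular, so G = C_4 ⊔ C_3. The orbit of 1 under Aut(G) is {1, 2, 4, 7}, which does not contain 3, so G is not vertex-transitive.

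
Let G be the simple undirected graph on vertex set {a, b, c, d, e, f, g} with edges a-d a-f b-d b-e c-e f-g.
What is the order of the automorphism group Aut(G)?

The degree sequence is [2, 2, 1, 2, 2, 2, 1]; the two degree-1 vertices c and g are the ends of a path, so G = P_7. A path has exactly one nontrivial symmetry — reversal — giving Aut(G) of order 2.

2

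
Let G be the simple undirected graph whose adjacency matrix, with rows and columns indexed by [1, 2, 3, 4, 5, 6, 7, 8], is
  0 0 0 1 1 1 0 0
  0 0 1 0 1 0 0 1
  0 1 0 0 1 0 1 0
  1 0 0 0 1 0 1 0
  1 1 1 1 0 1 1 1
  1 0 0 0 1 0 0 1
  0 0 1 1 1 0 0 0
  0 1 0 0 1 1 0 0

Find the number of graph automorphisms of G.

14

Vertex 5 is the unique vertex of degree 7; the remaining 7 vertices each have degree 3 and induce a cycle, so G is the wheel on 8 vertices with hub 5. Every automorphism fixes the hub and acts on the rim 7-cycle, so Aut(G) ≅ Aut(C_7) = D_7 of order 14.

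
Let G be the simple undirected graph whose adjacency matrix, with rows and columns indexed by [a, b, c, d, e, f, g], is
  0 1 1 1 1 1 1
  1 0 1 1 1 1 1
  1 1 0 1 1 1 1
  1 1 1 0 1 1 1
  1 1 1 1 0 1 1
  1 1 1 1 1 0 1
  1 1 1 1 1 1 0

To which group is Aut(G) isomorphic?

All 7 vertices are pairwise adjacent: G = K_7. Any permutation of the 7 vertices preserves K_7, so Aut(K_7) = S_7 of order 7! = 5040.

the symmetric group on 7 letters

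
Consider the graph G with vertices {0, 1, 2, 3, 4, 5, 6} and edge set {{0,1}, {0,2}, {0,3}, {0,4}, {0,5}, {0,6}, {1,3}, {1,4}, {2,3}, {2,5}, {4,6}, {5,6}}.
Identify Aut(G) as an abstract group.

D_6

Vertex 0 is the unique vertex of degree 6; the remaining 6 vertices each have degree 3 and induce a cycle, so G is the wheel on 7 vertices with hub 0. With the hub fixed, the remaining symmetry is that of the rim cycle C_6, giving the dihedral group D_6.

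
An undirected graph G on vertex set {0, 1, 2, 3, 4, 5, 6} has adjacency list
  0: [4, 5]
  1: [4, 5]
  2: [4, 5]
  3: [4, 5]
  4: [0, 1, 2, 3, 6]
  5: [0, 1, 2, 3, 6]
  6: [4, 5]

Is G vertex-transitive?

No

Automorphisms preserve degree, but G has vertices of degree 2 and vertices of degree 5; no automorphism maps one to the other, so G is not vertex-transitive.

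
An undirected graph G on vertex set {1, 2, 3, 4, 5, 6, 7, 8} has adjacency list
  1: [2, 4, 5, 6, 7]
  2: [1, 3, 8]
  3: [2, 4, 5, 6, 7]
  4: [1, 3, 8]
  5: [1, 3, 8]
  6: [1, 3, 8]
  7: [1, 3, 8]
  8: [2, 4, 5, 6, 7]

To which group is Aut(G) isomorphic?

S_3 × S_5

The vertices split by degree into {1, 3, 8} (degree 5) and {2, 4, 5, 6, 7} (degree 3); every edge runs between the two parts, so G is the complete bipartite graph K_{3,5}. The parts have unequal sizes, so no automorphism swaps them; each part is permuted independently, giving S_3 × S_5 of order 3!·5! = 720.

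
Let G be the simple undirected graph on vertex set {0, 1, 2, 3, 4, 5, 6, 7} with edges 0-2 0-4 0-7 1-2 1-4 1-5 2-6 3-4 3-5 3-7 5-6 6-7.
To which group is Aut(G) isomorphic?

the hyperoctahedral group B_3

G is 3-regular and bipartite on 2^3 = 8 vertices with girth 4; it is the hypercube graph Q_3. Aut(Q_3) consists of the signed permutations of the 3 coordinate axes: 3! permutations times 2^3 sign flips, so |Aut| = 2^3·3! = 48.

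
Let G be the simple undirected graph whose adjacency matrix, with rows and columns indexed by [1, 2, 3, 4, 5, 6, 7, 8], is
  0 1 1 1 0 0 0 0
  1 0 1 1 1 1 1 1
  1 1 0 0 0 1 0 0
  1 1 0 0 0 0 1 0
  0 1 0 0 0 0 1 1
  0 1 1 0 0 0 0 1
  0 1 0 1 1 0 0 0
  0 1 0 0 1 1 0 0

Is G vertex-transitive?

Vertex 2 is the only vertex of degree 7, so every automorphism fixes it; G is not vertex-transitive.

No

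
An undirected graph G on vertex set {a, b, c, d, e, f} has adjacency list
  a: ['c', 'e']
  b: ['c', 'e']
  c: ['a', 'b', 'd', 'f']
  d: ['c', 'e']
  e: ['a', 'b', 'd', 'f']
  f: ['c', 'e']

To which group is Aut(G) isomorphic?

The vertices split by degree into {c, e} (degree 4) and {a, b, d, f} (degree 2); every edge runs between the two parts, so G is the complete bipartite graph K_{2,4}. The parts have unequal sizes, so no automorphism swaps them; each part is permuted independently, giving S_2 × S_4 of order 2!·4! = 48.

S_2 × S_4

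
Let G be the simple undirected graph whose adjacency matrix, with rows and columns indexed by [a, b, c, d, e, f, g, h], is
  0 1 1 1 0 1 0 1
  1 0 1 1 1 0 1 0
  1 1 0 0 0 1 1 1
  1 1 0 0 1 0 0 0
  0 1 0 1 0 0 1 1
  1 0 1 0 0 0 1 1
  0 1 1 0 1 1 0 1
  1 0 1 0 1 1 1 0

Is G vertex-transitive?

No

Vertex d is the only vertex of degree 3, so every automorphism fixes it; G is not vertex-transitive.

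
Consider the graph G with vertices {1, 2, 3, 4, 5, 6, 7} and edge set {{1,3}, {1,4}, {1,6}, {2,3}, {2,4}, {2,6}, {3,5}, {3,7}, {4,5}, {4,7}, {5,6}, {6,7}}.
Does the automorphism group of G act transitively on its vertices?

No

Automorphisms preserve degree, but G has vertices of degree 3 and vertices of degree 4; no automorphism maps one to the other, so G is not vertex-transitive.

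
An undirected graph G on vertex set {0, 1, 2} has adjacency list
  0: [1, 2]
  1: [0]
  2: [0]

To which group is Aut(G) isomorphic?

the cyclic group of order 2

The degree sequence is [2, 1, 1]; the two degree-1 vertices 1 and 2 are the ends of a path, so G = P_3. A path has exactly one nontrivial symmetry — reversal — giving Aut(G) of order 2.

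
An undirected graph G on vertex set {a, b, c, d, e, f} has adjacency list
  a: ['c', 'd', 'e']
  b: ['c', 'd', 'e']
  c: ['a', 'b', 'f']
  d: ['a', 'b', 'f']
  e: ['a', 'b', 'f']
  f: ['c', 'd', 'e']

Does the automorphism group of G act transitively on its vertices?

G is 3-regular and bipartite with parts {a, b, f} and {c, d, e} (each part is independent and every cross-pair is an edge), so G = K_{3,3}. Each part can be permuted independently (S_3 × S_3) and the two equal-size parts can also be swapped, giving (S_3 × S_3) ⋊ Z_2 of order 2·(3!)² = 72. Under this action every vertex can be carried to every other, so G is vertex-transitive.

Yes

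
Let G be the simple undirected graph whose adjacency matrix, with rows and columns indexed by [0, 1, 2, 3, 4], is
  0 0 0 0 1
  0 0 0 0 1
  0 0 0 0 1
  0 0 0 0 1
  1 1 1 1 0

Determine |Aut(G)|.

Vertex 4 has degree 4 and every other vertex has degree 1, so G is the star K_{1,4} with centre 4. The 4 leaves are pairwise interchangeable while the centre is fixed, giving Aut(G) = S_4.

24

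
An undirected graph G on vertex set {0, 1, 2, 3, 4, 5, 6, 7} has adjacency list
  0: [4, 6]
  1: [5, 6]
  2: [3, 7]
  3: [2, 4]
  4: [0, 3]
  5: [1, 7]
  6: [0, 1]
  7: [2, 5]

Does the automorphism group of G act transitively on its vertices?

Yes

Every vertex has degree 2 and the graph is connected, so G is the 8-cycle C_8. C_8 has 8 rotations and 8 reflections, so Aut(C_8) ≅ D_8 of order 16. Under this action every vertex can be carried to every other, so G is vertex-transitive.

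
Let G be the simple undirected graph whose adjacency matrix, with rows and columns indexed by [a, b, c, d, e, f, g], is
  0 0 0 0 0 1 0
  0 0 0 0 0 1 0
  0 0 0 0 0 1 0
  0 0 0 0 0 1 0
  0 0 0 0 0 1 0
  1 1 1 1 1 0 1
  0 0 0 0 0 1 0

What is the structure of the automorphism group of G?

the symmetric group on 6 letters

Vertex f has degree 6 and every other vertex has degree 1, so G is the star K_{1,6} with centre f. The 6 leaves are pairwise interchangeable while the centre is fixed, giving Aut(G) = S_6.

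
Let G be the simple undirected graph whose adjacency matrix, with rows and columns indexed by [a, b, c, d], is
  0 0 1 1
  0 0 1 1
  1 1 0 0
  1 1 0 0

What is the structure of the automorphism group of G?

S_2 ≀ Z_2

G is 2-regular and bipartite with parts {a, b} and {c, d} (each part is independent and every cross-pair is an edge), so G = K_{2,2}. Each part can be permuted independently (S_2 × S_2) and the two equal-size parts can also be swapped, giving (S_2 × S_2) ⋊ Z_2 of order 2·(2!)² = 8.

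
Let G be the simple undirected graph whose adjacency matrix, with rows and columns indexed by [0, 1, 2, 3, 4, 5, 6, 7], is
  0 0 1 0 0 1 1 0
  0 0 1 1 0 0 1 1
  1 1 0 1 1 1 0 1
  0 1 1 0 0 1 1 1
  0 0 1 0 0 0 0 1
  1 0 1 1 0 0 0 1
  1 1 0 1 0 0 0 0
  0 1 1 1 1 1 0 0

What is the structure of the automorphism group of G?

the trivial group

The degree sequence is [3, 4, 6, 5, 2, 4, 3, 5]. Checking the degree-preserving permutations of the vertex set shows that none except the identity preserves every edge, so Aut(G) is trivial.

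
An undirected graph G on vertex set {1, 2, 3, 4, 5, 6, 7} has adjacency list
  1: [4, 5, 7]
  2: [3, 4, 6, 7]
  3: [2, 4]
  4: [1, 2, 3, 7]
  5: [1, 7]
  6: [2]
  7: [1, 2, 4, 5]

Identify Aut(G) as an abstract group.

The degree sequence is [3, 4, 2, 4, 2, 1, 4]. Checking the degree-preserving permutations of the vertex set shows that none except the identity preserves every edge, so Aut(G) is trivial.

{e}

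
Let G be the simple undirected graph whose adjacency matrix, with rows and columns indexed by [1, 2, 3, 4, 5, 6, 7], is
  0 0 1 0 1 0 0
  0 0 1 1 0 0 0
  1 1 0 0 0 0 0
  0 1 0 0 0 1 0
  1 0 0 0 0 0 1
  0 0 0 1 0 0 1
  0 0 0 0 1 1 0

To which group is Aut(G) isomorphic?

G is 2-regular and connected on 7 vertices, i.e. the cycle C_7. C_7 has 7 rotations and 7 reflections, so Aut(C_7) ≅ D_7 of order 14.

D_7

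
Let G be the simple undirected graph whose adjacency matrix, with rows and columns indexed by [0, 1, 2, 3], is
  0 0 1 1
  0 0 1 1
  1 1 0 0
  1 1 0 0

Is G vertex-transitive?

G is 2-regular and bipartite on 2^2 = 4 vertices with girth 4; it is the hypercube graph Q_2. Aut(Q_2) consists of the signed permutations of the 2 coordinate axes: 2! permutations times 2^2 sign flips, so |Aut| = 2^2·2! = 8. This group acts transitively on the 4 vertices.

Yes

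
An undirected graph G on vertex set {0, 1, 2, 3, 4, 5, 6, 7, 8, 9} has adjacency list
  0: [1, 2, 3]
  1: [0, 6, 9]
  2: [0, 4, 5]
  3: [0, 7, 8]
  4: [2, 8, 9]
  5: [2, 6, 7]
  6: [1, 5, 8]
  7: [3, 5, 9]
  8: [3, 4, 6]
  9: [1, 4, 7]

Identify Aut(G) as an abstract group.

G is 3-regular on 10 vertices with no triangles and no 4-cycles (girth 5): this is the Petersen graph. It is a classical fact that the Petersen graph has automorphism group S_5 (order 120), arising from its description as the Kneser graph K(5,2).

S_5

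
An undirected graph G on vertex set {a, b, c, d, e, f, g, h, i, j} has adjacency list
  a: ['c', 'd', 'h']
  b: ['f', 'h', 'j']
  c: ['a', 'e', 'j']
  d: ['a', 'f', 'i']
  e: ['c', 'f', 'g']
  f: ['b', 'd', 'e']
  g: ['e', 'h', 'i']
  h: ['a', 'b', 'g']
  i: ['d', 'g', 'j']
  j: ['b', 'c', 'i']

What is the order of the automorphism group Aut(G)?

120

G is 3-regular on 10 vertices with no triangles and no 4-cycles (girth 5): this is the Petersen graph. It is a classical fact that the Petersen graph has automorphism group S_5 (order 120), arising from its description as the Kneser graph K(5,2).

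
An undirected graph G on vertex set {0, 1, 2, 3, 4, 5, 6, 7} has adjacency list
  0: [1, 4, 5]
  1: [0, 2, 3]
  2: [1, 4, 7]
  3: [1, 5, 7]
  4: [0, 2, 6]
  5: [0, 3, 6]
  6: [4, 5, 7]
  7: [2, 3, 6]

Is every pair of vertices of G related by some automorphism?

G is 3-regular and bipartite on 2^3 = 8 vertices with girth 4; it is the hypercube graph Q_3. The symmetry group of the 3-cube is the hyperoctahedral group B_3 = Z_2 ≀ S_3, of order 2^3·3! = 48. Under this action every vertex can be carried to every other, so G is vertex-transitive.

Yes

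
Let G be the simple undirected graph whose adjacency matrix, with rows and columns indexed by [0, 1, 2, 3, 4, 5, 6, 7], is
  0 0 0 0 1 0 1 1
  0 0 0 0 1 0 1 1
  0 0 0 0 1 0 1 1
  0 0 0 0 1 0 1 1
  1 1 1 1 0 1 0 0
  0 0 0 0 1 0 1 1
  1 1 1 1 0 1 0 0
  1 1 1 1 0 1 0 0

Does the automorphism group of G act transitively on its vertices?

Automorphisms preserve degree, but G has vertices of degree 3 and vertices of degree 5; no automorphism maps one to the other, so G is not vertex-transitive.

No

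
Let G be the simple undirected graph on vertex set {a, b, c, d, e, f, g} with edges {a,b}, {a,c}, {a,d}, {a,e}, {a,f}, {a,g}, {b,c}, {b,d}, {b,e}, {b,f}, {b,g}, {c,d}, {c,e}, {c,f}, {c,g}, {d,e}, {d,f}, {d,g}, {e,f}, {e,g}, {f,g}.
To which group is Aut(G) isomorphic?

the symmetric group on 7 letters

All 7 vertices are pairwise adjacent: G = K_7. Every bijection on the vertex set is an automorphism of K_7; hence Aut(K_7) ≅ S_7, order 5040.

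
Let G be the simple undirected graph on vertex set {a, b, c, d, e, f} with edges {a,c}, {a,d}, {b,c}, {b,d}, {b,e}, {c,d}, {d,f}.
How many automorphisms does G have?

1

Degrees alone do not determine every vertex (e.g. b and c both have degree 3), but their neighbour-degree multisets differ: N(b) has degrees [1, 3, 4] while N(c) has degrees [2, 3, 4]. Repeating this refinement separates all vertices, so the only automorphism is the identity.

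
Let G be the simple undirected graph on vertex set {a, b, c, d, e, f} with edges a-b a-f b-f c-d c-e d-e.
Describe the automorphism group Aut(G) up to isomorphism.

G has two connected components, {a, b, f} and {c, d, e}; each is 2-regular, so G = C_3 ⊔ C_3. Aut of a disjoint union of two copies of C_3 is the wreath product D_3 ≀ Z_2, of order 2·6² = 72.

(D_3 × D_3) ⋊ Z_2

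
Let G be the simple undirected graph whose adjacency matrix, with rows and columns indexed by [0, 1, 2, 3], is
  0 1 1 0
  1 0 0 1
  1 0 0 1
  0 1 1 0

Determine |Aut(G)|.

G is 2-regular and bipartite with parts {0, 3} and {1, 2} (each part is independent and every cross-pair is an edge), so G = K_{2,2}. Aut(K_{2,2}) is the wreath product S_2 ≀ Z_2: permute within each part, then optionally swap the parts; |Aut| = 2·(2!)² = 8.

8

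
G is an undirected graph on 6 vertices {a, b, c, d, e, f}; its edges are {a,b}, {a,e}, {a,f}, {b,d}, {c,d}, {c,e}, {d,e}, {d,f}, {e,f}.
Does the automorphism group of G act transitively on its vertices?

Automorphisms preserve degree, but G has vertices of degree 2 and vertices of degree 4; no automorphism maps one to the other, so G is not vertex-transitive.

No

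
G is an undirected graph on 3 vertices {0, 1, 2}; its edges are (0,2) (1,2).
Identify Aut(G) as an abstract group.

C_2

The degree sequence is [1, 1, 2]; the two degree-1 vertices 0 and 1 are the ends of a path, so G = P_3. A path has exactly one nontrivial symmetry — reversal — giving Aut(G) of order 2.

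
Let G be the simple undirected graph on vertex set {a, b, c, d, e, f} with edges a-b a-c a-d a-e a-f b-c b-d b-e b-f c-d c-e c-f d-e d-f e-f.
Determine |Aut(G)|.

All 6 vertices are pairwise adjacent: G = K_6. Every bijection on the vertex set is an automorphism of K_6; hence Aut(K_6) ≅ S_6, order 720.

720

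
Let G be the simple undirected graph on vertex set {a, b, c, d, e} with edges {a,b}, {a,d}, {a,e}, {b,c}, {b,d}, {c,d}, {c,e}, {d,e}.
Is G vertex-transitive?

No

Vertex d is the only vertex of degree 4, so every automorphism fixes it; G is not vertex-transitive.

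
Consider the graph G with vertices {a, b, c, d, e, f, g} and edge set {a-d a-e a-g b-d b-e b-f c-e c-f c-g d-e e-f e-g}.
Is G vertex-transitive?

No

Vertex e is the only vertex of degree 6, so every automorphism fixes it; G is not vertex-transitive.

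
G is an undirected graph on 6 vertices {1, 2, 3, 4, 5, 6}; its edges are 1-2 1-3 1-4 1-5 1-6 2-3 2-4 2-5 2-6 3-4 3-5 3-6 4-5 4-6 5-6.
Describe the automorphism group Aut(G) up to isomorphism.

S_6

All 6 vertices are pairwise adjacent: G = K_6. Every bijection on the vertex set is an automorphism of K_6; hence Aut(K_6) ≅ S_6, order 720.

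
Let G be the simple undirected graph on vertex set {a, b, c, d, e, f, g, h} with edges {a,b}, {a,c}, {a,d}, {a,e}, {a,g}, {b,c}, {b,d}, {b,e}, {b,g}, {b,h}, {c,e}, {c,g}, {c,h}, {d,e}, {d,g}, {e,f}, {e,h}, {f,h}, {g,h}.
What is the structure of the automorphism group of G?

Degrees alone do not determine every vertex (e.g. a and c both have degree 5), but their neighbour-degree multisets differ: N(a) has degrees [4, 5, 5, 6, 6] while N(c) has degrees [5, 5, 5, 6, 6]. Repeating this refinement separates all vertices, so the only automorphism is the identity.

the trivial group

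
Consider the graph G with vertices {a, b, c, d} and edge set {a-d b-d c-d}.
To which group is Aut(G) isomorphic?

S_3

Vertex d has degree 3 and every other vertex has degree 1, so G is the star K_{1,3} with centre d. The 3 leaves are pairwise interchangeable while the centre is fixed, giving Aut(G) = S_3.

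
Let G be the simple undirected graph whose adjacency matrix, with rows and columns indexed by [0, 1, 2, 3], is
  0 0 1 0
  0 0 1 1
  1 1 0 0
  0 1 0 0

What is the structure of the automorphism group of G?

The degree sequence is [1, 2, 2, 1]; the two degree-1 vertices 0 and 3 are the ends of a path, so G = P_4. A path has exactly one nontrivial symmetry — reversal — giving Aut(G) of order 2.

Z_2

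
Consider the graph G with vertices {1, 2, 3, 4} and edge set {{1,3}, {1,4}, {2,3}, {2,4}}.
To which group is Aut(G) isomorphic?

D_4

Every vertex has degree 2 and the graph is connected, so G is the 4-cycle C_4. The automorphisms of the 4-cycle are exactly the symmetries of a regular 4-gon: the dihedral group D_4, |D_4| = 8.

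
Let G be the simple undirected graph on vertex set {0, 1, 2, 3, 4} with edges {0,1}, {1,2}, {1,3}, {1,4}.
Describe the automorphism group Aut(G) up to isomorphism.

Vertex 1 has degree 4 and every other vertex has degree 1, so G is the star K_{1,4} with centre 1. Any automorphism fixes the centre and permutes the 4 leaves freely, so Aut(G) ≅ S_4 of order 4! = 24.

S_4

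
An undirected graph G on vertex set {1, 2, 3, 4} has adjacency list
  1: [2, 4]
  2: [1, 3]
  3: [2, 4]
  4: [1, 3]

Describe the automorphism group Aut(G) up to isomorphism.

G is 2-regular and bipartite on 2^2 = 4 vertices with girth 4; it is the hypercube graph Q_2. Aut(Q_2) consists of the signed permutations of the 2 coordinate axes: 2! permutations times 2^2 sign flips, so |Aut| = 2^2·2! = 8.

Z_2^2 ⋊ S_2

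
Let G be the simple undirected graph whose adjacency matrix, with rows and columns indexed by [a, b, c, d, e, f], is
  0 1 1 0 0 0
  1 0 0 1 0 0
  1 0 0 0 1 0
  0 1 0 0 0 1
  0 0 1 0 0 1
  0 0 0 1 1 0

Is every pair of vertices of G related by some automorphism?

Yes

Every vertex has degree 2 and the graph is connected, so G is the 6-cycle C_6. C_6 has 6 rotations and 6 reflections, so Aut(C_6) ≅ D_6 of order 12. Under this action every vertex can be carried to every other, so G is vertex-transitive.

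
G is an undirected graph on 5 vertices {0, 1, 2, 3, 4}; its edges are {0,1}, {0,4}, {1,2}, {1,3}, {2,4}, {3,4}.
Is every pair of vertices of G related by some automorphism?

Automorphisms preserve degree, but G has vertices of degree 2 and vertices of degree 3; no automorphism maps one to the other, so G is not vertex-transitive.

No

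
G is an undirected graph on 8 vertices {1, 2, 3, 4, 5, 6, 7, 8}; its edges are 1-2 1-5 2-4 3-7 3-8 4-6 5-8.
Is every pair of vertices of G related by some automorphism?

No

Automorphisms preserve degree, but G has vertices of degree 1 and vertices of degree 2; no automorphism maps one to the other, so G is not vertex-transitive.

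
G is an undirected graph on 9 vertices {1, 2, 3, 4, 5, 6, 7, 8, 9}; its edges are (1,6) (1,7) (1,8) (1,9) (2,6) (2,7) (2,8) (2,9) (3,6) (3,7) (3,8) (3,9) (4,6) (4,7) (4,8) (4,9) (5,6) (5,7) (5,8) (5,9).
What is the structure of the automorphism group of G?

S_5 × S_4

The vertices split by degree into {6, 7, 8, 9} (degree 5) and {1, 2, 3, 4, 5} (degree 4); every edge runs between the two parts, so G is the complete bipartite graph K_{4,5}. The parts have unequal sizes, so no automorphism swaps them; each part is permuted independently, giving S_5 × S_4 of order 5!·4! = 2880.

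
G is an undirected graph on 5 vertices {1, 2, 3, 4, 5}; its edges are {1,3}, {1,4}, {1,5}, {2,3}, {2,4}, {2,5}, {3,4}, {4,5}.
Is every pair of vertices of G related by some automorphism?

Vertex 4 is the only vertex of degree 4, so every automorphism fixes it; G is not vertex-transitive.

No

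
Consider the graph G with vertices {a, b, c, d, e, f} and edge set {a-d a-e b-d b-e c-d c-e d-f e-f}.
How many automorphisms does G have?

The vertices split by degree into {d, e} (degree 4) and {a, b, c, f} (degree 2); every edge runs between the two parts, so G is the complete bipartite graph K_{2,4}. Automorphisms preserve the bipartition setwise (since the parts differ in size) and act as S_4 × S_2 within it; |Aut| = 48.

48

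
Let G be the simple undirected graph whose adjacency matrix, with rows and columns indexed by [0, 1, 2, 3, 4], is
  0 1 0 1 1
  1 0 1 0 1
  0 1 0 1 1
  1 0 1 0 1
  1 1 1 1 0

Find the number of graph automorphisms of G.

8

Vertex 4 is the unique vertex of degree 4; the remaining 4 vertices each have degree 3 and induce a cycle, so G is the wheel on 5 vertices with hub 4. Every automorphism fixes the hub and acts on the rim 4-cycle, so Aut(G) ≅ Aut(C_4) = D_4 of order 8.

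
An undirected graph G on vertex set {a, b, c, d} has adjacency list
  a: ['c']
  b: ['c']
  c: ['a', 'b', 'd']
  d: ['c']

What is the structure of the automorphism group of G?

Vertex c has degree 3 and every other vertex has degree 1, so G is the star K_{1,3} with centre c. Any automorphism fixes the centre and permutes the 3 leaves freely, so Aut(G) ≅ S_3 of order 3! = 6.

the symmetric group on 3 letters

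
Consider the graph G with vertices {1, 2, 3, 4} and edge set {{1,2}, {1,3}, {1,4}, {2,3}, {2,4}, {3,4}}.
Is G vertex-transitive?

All 4 vertices are pairwise adjacent: G = K_4. Any permutation of the 4 vertices preserves K_4, so Aut(K_4) = S_4 of order 4! = 24. This group acts transitively on the 4 vertices.

Yes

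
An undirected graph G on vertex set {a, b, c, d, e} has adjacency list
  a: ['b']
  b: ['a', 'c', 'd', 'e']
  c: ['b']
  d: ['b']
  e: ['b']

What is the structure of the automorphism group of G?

the symmetric group on 4 letters

Vertex b has degree 4 and every other vertex has degree 1, so G is the star K_{1,4} with centre b. The 4 leaves are pairwise interchangeable while the centre is fixed, giving Aut(G) = S_4.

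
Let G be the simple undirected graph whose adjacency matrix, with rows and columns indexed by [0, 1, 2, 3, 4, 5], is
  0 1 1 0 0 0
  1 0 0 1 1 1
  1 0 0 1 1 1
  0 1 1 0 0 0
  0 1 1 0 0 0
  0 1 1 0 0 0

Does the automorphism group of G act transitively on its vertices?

No

Automorphisms preserve degree, but G has vertices of degree 2 and vertices of degree 4; no automorphism maps one to the other, so G is not vertex-transitive.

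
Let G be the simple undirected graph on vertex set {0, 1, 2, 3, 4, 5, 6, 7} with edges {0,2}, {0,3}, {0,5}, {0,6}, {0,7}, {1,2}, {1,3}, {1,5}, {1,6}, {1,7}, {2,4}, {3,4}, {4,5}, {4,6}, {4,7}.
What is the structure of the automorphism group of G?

S_3 × S_5

The vertices split by degree into {0, 1, 4} (degree 5) and {2, 3, 5, 6, 7} (degree 3); every edge runs between the two parts, so G is the complete bipartite graph K_{3,5}. The parts have unequal sizes, so no automorphism swaps them; each part is permuted independently, giving S_3 × S_5 of order 3!·5! = 720.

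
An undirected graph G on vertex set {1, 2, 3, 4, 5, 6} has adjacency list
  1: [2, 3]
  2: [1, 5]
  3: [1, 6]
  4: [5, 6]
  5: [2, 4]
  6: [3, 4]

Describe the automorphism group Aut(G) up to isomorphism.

G is 2-regular and connected on 6 vertices, i.e. the cycle C_6. The automorphisms of the 6-cycle are exactly the symmetries of a regular 6-gon: the dihedral group D_6, |D_6| = 12.

D_6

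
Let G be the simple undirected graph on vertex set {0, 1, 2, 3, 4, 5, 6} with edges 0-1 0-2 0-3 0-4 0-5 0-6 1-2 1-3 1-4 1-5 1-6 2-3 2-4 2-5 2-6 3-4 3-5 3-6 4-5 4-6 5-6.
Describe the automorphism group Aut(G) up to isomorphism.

All 7 vertices are pairwise adjacent: G = K_7. Every bijection on the vertex set is an automorphism of K_7; hence Aut(K_7) ≅ S_7, order 5040.

S_7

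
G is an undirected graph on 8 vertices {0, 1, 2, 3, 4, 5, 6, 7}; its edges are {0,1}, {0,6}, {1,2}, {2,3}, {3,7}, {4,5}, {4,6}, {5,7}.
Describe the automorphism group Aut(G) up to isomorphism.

the dihedral group of order 16

G is 2-regular and connected on 8 vertices, i.e. the cycle C_8. The automorphisms of the 8-cycle are exactly the symmetries of a regular 8-gon: the dihedral group D_8, |D_8| = 16.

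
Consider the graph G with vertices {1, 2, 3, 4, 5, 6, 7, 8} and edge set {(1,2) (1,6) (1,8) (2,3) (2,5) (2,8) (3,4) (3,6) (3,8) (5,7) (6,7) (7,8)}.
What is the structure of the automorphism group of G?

the trivial group

Degrees alone do not determine every vertex (e.g. 1 and 6 both have degree 3), but their neighbour-degree multisets differ: N(1) has degrees [3, 4, 4] while N(6) has degrees [3, 3, 4]. Repeating this refinement separates all vertices, so the only automorphism is the identity.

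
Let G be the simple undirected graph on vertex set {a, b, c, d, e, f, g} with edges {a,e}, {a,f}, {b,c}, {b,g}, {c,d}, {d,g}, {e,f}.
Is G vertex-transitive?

G has two connected components, {b, c, d, g} and {a, e, f}; each is 2-regular, so G = C_4 ⊔ C_3. The orbit of a under Aut(G) is {a, e, f}, which does not contain b, so G is not vertex-transitive.

No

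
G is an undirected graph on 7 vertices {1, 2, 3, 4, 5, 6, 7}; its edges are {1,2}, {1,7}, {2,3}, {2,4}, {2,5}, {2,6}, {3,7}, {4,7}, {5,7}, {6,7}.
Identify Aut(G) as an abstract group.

The vertices split by degree into {2, 7} (degree 5) and {1, 3, 4, 5, 6} (degree 2); every edge runs between the two parts, so G is the complete bipartite graph K_{2,5}. Automorphisms preserve the bipartition setwise (since the parts differ in size) and act as S_2 × S_5 within it; |Aut| = 240.

S_2 × S_5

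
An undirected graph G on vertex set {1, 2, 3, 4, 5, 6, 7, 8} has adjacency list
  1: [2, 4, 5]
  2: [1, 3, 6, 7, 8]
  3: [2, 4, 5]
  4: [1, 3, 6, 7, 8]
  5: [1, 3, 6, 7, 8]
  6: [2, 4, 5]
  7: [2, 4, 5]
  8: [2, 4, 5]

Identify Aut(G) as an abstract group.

S_3 × S_5

The vertices split by degree into {2, 4, 5} (degree 5) and {1, 3, 6, 7, 8} (degree 3); every edge runs between the two parts, so G is the complete bipartite graph K_{3,5}. The parts have unequal sizes, so no automorphism swaps them; each part is permuted independently, giving S_3 × S_5 of order 3!·5! = 720.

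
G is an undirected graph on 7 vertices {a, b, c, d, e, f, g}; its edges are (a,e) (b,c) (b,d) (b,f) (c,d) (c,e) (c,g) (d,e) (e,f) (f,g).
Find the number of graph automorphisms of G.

Degrees alone do not determine every vertex (e.g. b and d both have degree 3), but their neighbour-degree multisets differ: N(b) has degrees [3, 3, 4] while N(d) has degrees [3, 4, 4]. Repeating this refinement separates all vertices, so the only automorphism is the identity.

1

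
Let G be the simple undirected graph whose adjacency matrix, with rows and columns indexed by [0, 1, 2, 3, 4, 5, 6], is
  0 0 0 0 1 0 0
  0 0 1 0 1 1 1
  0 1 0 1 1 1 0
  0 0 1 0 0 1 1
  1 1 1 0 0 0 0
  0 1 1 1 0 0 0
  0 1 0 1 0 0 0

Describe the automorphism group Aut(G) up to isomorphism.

Degrees alone do not determine every vertex (e.g. 1 and 2 both have degree 4), but their neighbour-degree multisets differ: N(1) has degrees [2, 3, 3, 4] while N(2) has degrees [3, 3, 3, 4]. Repeating this refinement separates all vertices, so the only automorphism is the identity.

1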